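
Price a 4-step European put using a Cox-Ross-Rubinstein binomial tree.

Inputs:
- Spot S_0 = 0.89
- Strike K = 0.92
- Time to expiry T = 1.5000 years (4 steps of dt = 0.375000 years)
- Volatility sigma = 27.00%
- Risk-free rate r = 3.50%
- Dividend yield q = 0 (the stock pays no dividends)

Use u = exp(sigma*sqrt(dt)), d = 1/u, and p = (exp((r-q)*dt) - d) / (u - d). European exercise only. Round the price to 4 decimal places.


Answer: Price = V(0,0) = 0.1053

Derivation:
dt = T/N = 0.375000
u = exp(sigma*sqrt(dt)) = 1.179795; d = 1/u = 0.847605
p = (exp((r-q)*dt) - d) / (u - d) = 0.498530
Discount per step: exp(-r*dt) = 0.986961
Stock lattice S(k, i) with i counting down-moves:
  k=0: S(0,0) = 0.8900
  k=1: S(1,0) = 1.0500; S(1,1) = 0.7544
  k=2: S(2,0) = 1.2388; S(2,1) = 0.8900; S(2,2) = 0.6394
  k=3: S(3,0) = 1.4615; S(3,1) = 1.0500; S(3,2) = 0.7544; S(3,3) = 0.5420
  k=4: S(4,0) = 1.7243; S(4,1) = 1.2388; S(4,2) = 0.8900; S(4,3) = 0.6394; S(4,4) = 0.4594
Terminal payoffs V(N, i) = max(K - S_T, 0):
  V(4,0) = 0.000000; V(4,1) = 0.000000; V(4,2) = 0.030000; V(4,3) = 0.280594; V(4,4) = 0.460629
Backward induction: V(k, i) = exp(-r*dt) * [p * V(k+1, i) + (1-p) * V(k+1, i+1)].
  V(3,0) = exp(-r*dt) * [p*0.000000 + (1-p)*0.000000] = 0.000000
  V(3,1) = exp(-r*dt) * [p*0.000000 + (1-p)*0.030000] = 0.014848
  V(3,2) = exp(-r*dt) * [p*0.030000 + (1-p)*0.280594] = 0.153635
  V(3,3) = exp(-r*dt) * [p*0.280594 + (1-p)*0.460629] = 0.366040
  V(2,0) = exp(-r*dt) * [p*0.000000 + (1-p)*0.014848] = 0.007349
  V(2,1) = exp(-r*dt) * [p*0.014848 + (1-p)*0.153635] = 0.083345
  V(2,2) = exp(-r*dt) * [p*0.153635 + (1-p)*0.366040] = 0.256758
  V(1,0) = exp(-r*dt) * [p*0.007349 + (1-p)*0.083345] = 0.044866
  V(1,1) = exp(-r*dt) * [p*0.083345 + (1-p)*0.256758] = 0.168085
  V(0,0) = exp(-r*dt) * [p*0.044866 + (1-p)*0.168085] = 0.105266


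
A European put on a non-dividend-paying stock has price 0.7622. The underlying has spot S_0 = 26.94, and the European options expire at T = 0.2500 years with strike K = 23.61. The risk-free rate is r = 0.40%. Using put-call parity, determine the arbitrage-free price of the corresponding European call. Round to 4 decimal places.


Answer: Call price = 4.1158

Derivation:
Put-call parity: C - P = S_0 * exp(-qT) - K * exp(-rT).
S_0 * exp(-qT) = 26.9400 * 1.00000000 = 26.94000000
K * exp(-rT) = 23.6100 * 0.99900050 = 23.58640180
C = P + S*exp(-qT) - K*exp(-rT)
C = 0.7622 + 26.94000000 - 23.58640180 = 4.1158


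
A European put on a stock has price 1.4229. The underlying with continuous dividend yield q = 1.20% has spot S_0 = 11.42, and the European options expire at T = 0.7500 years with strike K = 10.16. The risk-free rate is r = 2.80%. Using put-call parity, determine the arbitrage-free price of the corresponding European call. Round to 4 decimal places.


Put-call parity: C - P = S_0 * exp(-qT) - K * exp(-rT).
S_0 * exp(-qT) = 11.4200 * 0.99104038 = 11.31768113
K * exp(-rT) = 10.1600 * 0.97921896 = 9.94886468
C = P + S*exp(-qT) - K*exp(-rT)
C = 1.4229 + 11.31768113 - 9.94886468 = 2.7917

Answer: Call price = 2.7917


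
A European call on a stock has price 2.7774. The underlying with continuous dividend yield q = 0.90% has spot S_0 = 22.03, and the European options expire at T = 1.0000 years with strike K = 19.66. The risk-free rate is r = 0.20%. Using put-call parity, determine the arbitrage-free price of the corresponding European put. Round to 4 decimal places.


Put-call parity: C - P = S_0 * exp(-qT) - K * exp(-rT).
S_0 * exp(-qT) = 22.0300 * 0.99104038 = 21.83261954
K * exp(-rT) = 19.6600 * 0.99800200 = 19.62071929
P = C - S*exp(-qT) + K*exp(-rT)
P = 2.7774 - 21.83261954 + 19.62071929 = 0.5655

Answer: Put price = 0.5655


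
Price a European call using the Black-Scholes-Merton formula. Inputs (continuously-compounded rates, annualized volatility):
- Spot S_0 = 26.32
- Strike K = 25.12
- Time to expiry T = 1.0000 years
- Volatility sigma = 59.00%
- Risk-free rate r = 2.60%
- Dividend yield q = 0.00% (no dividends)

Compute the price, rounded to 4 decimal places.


Answer: Price = 6.8581

Derivation:
d1 = (ln(S/K) + (r - q + 0.5*sigma^2) * T) / (sigma * sqrt(T)) = 0.41816062
d2 = d1 - sigma * sqrt(T) = -0.17183938
exp(-rT) = 0.97433509; exp(-qT) = 1.00000000
C = S_0 * exp(-qT) * N(d1) - K * exp(-rT) * N(d2)
N(d1) = 0.66208516; N(d2) = 0.43178190
C = 26.3200 * 1.00000000 * 0.66208516 - 25.1200 * 0.97433509 * 0.43178190 = 6.8581


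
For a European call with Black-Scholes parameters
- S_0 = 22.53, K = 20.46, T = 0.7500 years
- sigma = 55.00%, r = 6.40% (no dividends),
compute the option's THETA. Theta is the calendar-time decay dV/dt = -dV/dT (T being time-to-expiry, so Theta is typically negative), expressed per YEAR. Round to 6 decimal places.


Answer: Theta = -3.121573

Derivation:
d1 = 0.5412679641; d2 = 0.0649539920
phi(d1) = 0.3445817082; exp(-qT) = 1.0000000000; exp(-rT) = 0.9531337871
Theta = -S*exp(-qT)*phi(d1)*sigma/(2*sqrt(T)) - r*K*exp(-rT)*N(d2) + q*S*exp(-qT)*N(d1)
N(d1) = 0.7058385509; N(d2) = 0.5258946840; sqrt(T) = 0.8660254038
Term 1 = -22.5300 * 1.0000000000 * 0.3445817082 * 0.5500 / (2 * 0.8660254038) = -2.4652188137
Term 2 = -0.0640 * 20.4600 * 0.9531337871 * 0.5258946840 = -0.6563541704
Term 3 = 0 (no dividend yield, q = 0)
Theta = -2.4652188137 + (-0.6563541704) + (0.0000000000) = -3.121573


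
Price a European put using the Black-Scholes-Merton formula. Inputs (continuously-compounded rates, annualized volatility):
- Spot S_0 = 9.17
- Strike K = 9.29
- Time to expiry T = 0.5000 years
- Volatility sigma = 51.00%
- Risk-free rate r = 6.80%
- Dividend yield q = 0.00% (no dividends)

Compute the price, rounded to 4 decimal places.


Answer: Price = 1.2054

Derivation:
d1 = (ln(S/K) + (r - q + 0.5*sigma^2) * T) / (sigma * sqrt(T)) = 0.23854104
d2 = d1 - sigma * sqrt(T) = -0.12208342
exp(-rT) = 0.96657150; exp(-qT) = 1.00000000
P = K * exp(-rT) * N(-d2) - S_0 * exp(-qT) * N(-d1)
N(-d1) = 0.40573074; N(-d2) = 0.54858352
P = 9.2900 * 0.96657150 * 0.54858352 - 9.1700 * 1.00000000 * 0.40573074 = 1.2054


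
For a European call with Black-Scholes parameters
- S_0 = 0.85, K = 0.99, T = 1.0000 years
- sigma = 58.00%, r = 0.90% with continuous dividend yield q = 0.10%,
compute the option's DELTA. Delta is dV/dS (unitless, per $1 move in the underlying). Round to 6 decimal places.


d1 = 0.0409162179; d2 = -0.5390837821
phi(d1) = 0.3986084781; exp(-qT) = 0.9990004998; exp(-rT) = 0.9910403788
N(d1) = 0.5163186559
Delta = exp(-qT) * N(d1) = 0.9990004998 * 0.5163186559 = 0.515803

Answer: Delta = 0.515803


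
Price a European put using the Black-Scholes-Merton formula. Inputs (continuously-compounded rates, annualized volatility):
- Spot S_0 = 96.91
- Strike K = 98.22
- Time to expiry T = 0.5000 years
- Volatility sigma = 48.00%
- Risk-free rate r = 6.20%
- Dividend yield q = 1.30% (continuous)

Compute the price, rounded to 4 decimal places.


Answer: Price = 12.3801

Derivation:
d1 = (ln(S/K) + (r - q + 0.5*sigma^2) * T) / (sigma * sqrt(T)) = 0.20232933
d2 = d1 - sigma * sqrt(T) = -0.13708192
exp(-rT) = 0.96947557; exp(-qT) = 0.99352108
P = K * exp(-rT) * N(-d2) - S_0 * exp(-qT) * N(-d1)
N(-d1) = 0.41982964; N(-d2) = 0.55451698
P = 98.2200 * 0.96947557 * 0.55451698 - 96.9100 * 0.99352108 * 0.41982964 = 12.3801


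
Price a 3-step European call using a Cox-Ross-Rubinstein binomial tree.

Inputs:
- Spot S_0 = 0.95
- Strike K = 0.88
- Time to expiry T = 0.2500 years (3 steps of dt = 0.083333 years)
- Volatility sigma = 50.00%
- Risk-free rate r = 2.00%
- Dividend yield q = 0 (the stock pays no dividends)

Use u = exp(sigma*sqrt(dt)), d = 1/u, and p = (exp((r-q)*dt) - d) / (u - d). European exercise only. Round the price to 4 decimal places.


Answer: Price = V(0,0) = 0.1363

Derivation:
dt = T/N = 0.083333
u = exp(sigma*sqrt(dt)) = 1.155274; d = 1/u = 0.865596
p = (exp((r-q)*dt) - d) / (u - d) = 0.469736
Discount per step: exp(-r*dt) = 0.998335
Stock lattice S(k, i) with i counting down-moves:
  k=0: S(0,0) = 0.9500
  k=1: S(1,0) = 1.0975; S(1,1) = 0.8223
  k=2: S(2,0) = 1.2679; S(2,1) = 0.9500; S(2,2) = 0.7118
  k=3: S(3,0) = 1.4648; S(3,1) = 1.0975; S(3,2) = 0.8223; S(3,3) = 0.6161
Terminal payoffs V(N, i) = max(S_T - K, 0):
  V(3,0) = 0.584801; V(3,1) = 0.217510; V(3,2) = 0.000000; V(3,3) = 0.000000
Backward induction: V(k, i) = exp(-r*dt) * [p * V(k+1, i) + (1-p) * V(k+1, i+1)].
  V(2,0) = exp(-r*dt) * [p*0.584801 + (1-p)*0.217510] = 0.389391
  V(2,1) = exp(-r*dt) * [p*0.217510 + (1-p)*0.000000] = 0.102002
  V(2,2) = exp(-r*dt) * [p*0.000000 + (1-p)*0.000000] = 0.000000
  V(1,0) = exp(-r*dt) * [p*0.389391 + (1-p)*0.102002] = 0.236604
  V(1,1) = exp(-r*dt) * [p*0.102002 + (1-p)*0.000000] = 0.047834
  V(0,0) = exp(-r*dt) * [p*0.236604 + (1-p)*0.047834] = 0.136279


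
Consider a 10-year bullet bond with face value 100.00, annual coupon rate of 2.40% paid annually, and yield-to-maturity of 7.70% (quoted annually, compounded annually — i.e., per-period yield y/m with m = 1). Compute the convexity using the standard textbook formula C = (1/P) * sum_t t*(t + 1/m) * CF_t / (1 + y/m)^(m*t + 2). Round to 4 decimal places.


Answer: Convexity = 78.7389

Derivation:
Coupon per period c = face * coupon_rate / m = 2.400000
Periods per year m = 1; per-period yield y/m = 0.077000
Number of cashflows N = 10
Cashflows (t years, CF_t, discount factor 1/(1+y/m)^(m*t), PV):
  t = 1.0000: CF_t = 2.400000, DF = 0.928505, PV = 2.228412
  t = 2.0000: CF_t = 2.400000, DF = 0.862122, PV = 2.069092
  t = 3.0000: CF_t = 2.400000, DF = 0.800484, PV = 1.921163
  t = 4.0000: CF_t = 2.400000, DF = 0.743254, PV = 1.783809
  t = 5.0000: CF_t = 2.400000, DF = 0.690115, PV = 1.656276
  t = 6.0000: CF_t = 2.400000, DF = 0.640775, PV = 1.537861
  t = 7.0000: CF_t = 2.400000, DF = 0.594963, PV = 1.427912
  t = 8.0000: CF_t = 2.400000, DF = 0.552426, PV = 1.325823
  t = 9.0000: CF_t = 2.400000, DF = 0.512931, PV = 1.231034
  t = 10.0000: CF_t = 102.400000, DF = 0.476259, PV = 48.768896
Price P = sum_t PV_t = 63.950278
Convexity numerator sum_t t*(t + 1/m) * CF_t / (1+y/m)^(m*t + 2):
  t = 1.0000: term = 3.842325
  t = 2.0000: term = 10.702856
  t = 3.0000: term = 19.875313
  t = 4.0000: term = 30.757216
  t = 5.0000: term = 42.837348
  t = 6.0000: term = 55.684575
  t = 7.0000: term = 68.937882
  t = 8.0000: term = 82.297512
  t = 9.0000: term = 95.517075
  t = 10.0000: term = 4624.919759
Convexity = (1/P) * sum = 5035.371860 / 63.950278 = 78.738859


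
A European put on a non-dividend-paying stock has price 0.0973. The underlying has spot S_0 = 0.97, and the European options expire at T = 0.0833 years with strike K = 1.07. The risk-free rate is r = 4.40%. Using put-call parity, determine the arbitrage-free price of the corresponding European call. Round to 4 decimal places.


Answer: Call price = 0.0012

Derivation:
Put-call parity: C - P = S_0 * exp(-qT) - K * exp(-rT).
S_0 * exp(-qT) = 0.9700 * 1.00000000 = 0.97000000
K * exp(-rT) = 1.0700 * 0.99634151 = 1.06608541
C = P + S*exp(-qT) - K*exp(-rT)
C = 0.0973 + 0.97000000 - 1.06608541 = 0.0012


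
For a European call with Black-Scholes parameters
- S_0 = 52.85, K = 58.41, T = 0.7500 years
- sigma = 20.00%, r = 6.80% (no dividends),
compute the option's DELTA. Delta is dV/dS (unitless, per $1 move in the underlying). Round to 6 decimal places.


Answer: Delta = 0.422122

Derivation:
d1 = -0.1964688079; d2 = -0.3696738886
phi(d1) = 0.3913165212; exp(-qT) = 1.0000000000; exp(-rT) = 0.9502786705
N(d1) = 0.4221216223
Delta = exp(-qT) * N(d1) = 1.0000000000 * 0.4221216223 = 0.422122


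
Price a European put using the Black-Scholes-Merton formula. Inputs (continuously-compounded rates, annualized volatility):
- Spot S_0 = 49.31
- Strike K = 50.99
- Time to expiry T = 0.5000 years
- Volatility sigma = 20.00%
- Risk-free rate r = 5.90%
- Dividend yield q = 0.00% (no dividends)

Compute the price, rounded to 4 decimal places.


d1 = (ln(S/K) + (r - q + 0.5*sigma^2) * T) / (sigma * sqrt(T)) = 0.04240778
d2 = d1 - sigma * sqrt(T) = -0.09901358
exp(-rT) = 0.97093088; exp(-qT) = 1.00000000
P = K * exp(-rT) * N(-d2) - S_0 * exp(-qT) * N(-d1)
N(-d1) = 0.48308681; N(-d2) = 0.53943626
P = 50.9900 * 0.97093088 * 0.53943626 - 49.3100 * 1.00000000 * 0.48308681 = 2.8853

Answer: Price = 2.8853


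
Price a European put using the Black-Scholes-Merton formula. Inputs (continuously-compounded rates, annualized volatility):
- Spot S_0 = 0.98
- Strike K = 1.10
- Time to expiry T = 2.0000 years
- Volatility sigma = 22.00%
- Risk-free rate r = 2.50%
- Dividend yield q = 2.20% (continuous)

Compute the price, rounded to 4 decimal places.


d1 = (ln(S/K) + (r - q + 0.5*sigma^2) * T) / (sigma * sqrt(T)) = -0.19642426
d2 = d1 - sigma * sqrt(T) = -0.50755124
exp(-rT) = 0.95122942; exp(-qT) = 0.95695396
P = K * exp(-rT) * N(-d2) - S_0 * exp(-qT) * N(-d1)
N(-d1) = 0.57786094; N(-d2) = 0.69411595
P = 1.1000 * 0.95122942 * 0.69411595 - 0.9800 * 0.95695396 * 0.57786094 = 0.1844

Answer: Price = 0.1844


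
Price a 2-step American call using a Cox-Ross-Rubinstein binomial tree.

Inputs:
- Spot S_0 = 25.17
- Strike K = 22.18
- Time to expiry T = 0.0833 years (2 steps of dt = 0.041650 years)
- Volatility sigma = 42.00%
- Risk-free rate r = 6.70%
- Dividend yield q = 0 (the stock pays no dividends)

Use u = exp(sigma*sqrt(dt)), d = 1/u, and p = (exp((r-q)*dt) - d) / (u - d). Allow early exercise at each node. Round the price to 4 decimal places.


dt = T/N = 0.041650
u = exp(sigma*sqrt(dt)) = 1.089496; d = 1/u = 0.917856
p = (exp((r-q)*dt) - d) / (u - d) = 0.494865
Discount per step: exp(-r*dt) = 0.997213
Stock lattice S(k, i) with i counting down-moves:
  k=0: S(0,0) = 25.1700
  k=1: S(1,0) = 27.4226; S(1,1) = 23.1024
  k=2: S(2,0) = 29.8768; S(2,1) = 25.1700; S(2,2) = 21.2047
Terminal payoffs V(N, i) = max(S_T - K, 0):
  V(2,0) = 7.696816; V(2,1) = 2.990000; V(2,2) = 0.000000
Backward induction: V(k, i) = exp(-r*dt) * [p * V(k+1, i) + (1-p) * V(k+1, i+1)]; then take max(V_cont, immediate exercise) for American.
  V(1,0) = exp(-r*dt) * [p*7.696816 + (1-p)*2.990000] = 5.304417; exercise = 5.242609; V(1,0) = max -> 5.304417
  V(1,1) = exp(-r*dt) * [p*2.990000 + (1-p)*0.000000] = 1.475524; exercise = 0.922430; V(1,1) = max -> 1.475524
  V(0,0) = exp(-r*dt) * [p*5.304417 + (1-p)*1.475524] = 3.360918; exercise = 2.990000; V(0,0) = max -> 3.360918

Answer: Price = V(0,0) = 3.3609


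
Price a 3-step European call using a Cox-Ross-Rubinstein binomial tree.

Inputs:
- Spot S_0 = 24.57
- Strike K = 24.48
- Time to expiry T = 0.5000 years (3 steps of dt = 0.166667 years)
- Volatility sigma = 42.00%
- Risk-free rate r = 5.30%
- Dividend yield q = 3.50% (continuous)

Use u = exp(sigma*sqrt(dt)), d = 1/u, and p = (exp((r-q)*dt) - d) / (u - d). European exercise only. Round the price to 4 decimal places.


dt = T/N = 0.166667
u = exp(sigma*sqrt(dt)) = 1.187042; d = 1/u = 0.842430
p = (exp((r-q)*dt) - d) / (u - d) = 0.465957
Discount per step: exp(-r*dt) = 0.991206
Stock lattice S(k, i) with i counting down-moves:
  k=0: S(0,0) = 24.5700
  k=1: S(1,0) = 29.1656; S(1,1) = 20.6985
  k=2: S(2,0) = 34.6208; S(2,1) = 24.5700; S(2,2) = 17.4371
  k=3: S(3,0) = 41.0963; S(3,1) = 29.1656; S(3,2) = 20.6985; S(3,3) = 14.6895
Terminal payoffs V(N, i) = max(S_T - K, 0):
  V(3,0) = 16.616339; V(3,1) = 4.685616; V(3,2) = 0.000000; V(3,3) = 0.000000
Backward induction: V(k, i) = exp(-r*dt) * [p * V(k+1, i) + (1-p) * V(k+1, i+1)].
  V(2,0) = exp(-r*dt) * [p*16.616339 + (1-p)*4.685616] = 10.154724
  V(2,1) = exp(-r*dt) * [p*4.685616 + (1-p)*0.000000] = 2.164095
  V(2,2) = exp(-r*dt) * [p*0.000000 + (1-p)*0.000000] = 0.000000
  V(1,0) = exp(-r*dt) * [p*10.154724 + (1-p)*2.164095] = 5.835610
  V(1,1) = exp(-r*dt) * [p*2.164095 + (1-p)*0.000000] = 0.999508
  V(0,0) = exp(-r*dt) * [p*5.835610 + (1-p)*0.999508] = 3.224317

Answer: Price = V(0,0) = 3.2243


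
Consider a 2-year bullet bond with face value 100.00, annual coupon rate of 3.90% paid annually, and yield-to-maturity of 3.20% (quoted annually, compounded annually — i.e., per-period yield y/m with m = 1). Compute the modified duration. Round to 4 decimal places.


Coupon per period c = face * coupon_rate / m = 3.900000
Periods per year m = 1; per-period yield y/m = 0.032000
Number of cashflows N = 2
Cashflows (t years, CF_t, discount factor 1/(1+y/m)^(m*t), PV):
  t = 1.0000: CF_t = 3.900000, DF = 0.968992, PV = 3.779070
  t = 2.0000: CF_t = 103.900000, DF = 0.938946, PV = 97.556487
Price P = sum_t PV_t = 101.335557
First compute Macaulay numerator sum_t t * PV_t:
  t * PV_t at t = 1.0000: 3.779070
  t * PV_t at t = 2.0000: 195.112974
Macaulay duration D = 198.892044 / 101.335557 = 1.962707
Modified duration = D / (1 + y/m) = 1.962707 / (1 + 0.032000) = 1.901848

Answer: Modified duration = 1.9018


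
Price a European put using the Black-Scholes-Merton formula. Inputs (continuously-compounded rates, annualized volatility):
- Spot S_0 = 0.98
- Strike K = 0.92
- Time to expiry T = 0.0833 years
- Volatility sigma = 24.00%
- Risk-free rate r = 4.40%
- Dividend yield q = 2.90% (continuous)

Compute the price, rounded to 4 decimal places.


d1 = (ln(S/K) + (r - q + 0.5*sigma^2) * T) / (sigma * sqrt(T)) = 0.96476401
d2 = d1 - sigma * sqrt(T) = 0.89549583
exp(-rT) = 0.99634151; exp(-qT) = 0.99758722
P = K * exp(-rT) * N(-d2) - S_0 * exp(-qT) * N(-d1)
N(-d1) = 0.16733151; N(-d2) = 0.18526105
P = 0.9200 * 0.99634151 * 0.18526105 - 0.9800 * 0.99758722 * 0.16733151 = 0.0062

Answer: Price = 0.0062


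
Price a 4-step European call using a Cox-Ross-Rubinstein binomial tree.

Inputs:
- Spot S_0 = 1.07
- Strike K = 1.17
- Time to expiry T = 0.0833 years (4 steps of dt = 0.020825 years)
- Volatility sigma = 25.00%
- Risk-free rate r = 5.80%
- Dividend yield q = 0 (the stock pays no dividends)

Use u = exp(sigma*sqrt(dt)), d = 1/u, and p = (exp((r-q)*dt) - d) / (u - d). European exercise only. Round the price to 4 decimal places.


Answer: Price = V(0,0) = 0.0044

Derivation:
dt = T/N = 0.020825
u = exp(sigma*sqrt(dt)) = 1.036736; d = 1/u = 0.964566
p = (exp((r-q)*dt) - d) / (u - d) = 0.507728
Discount per step: exp(-r*dt) = 0.998793
Stock lattice S(k, i) with i counting down-moves:
  k=0: S(0,0) = 1.0700
  k=1: S(1,0) = 1.1093; S(1,1) = 1.0321
  k=2: S(2,0) = 1.1501; S(2,1) = 1.0700; S(2,2) = 0.9955
  k=3: S(3,0) = 1.1923; S(3,1) = 1.1093; S(3,2) = 1.0321; S(3,3) = 0.9602
  k=4: S(4,0) = 1.2361; S(4,1) = 1.1501; S(4,2) = 1.0700; S(4,3) = 0.9955; S(4,4) = 0.9262
Terminal payoffs V(N, i) = max(S_T - K, 0):
  V(4,0) = 0.066108; V(4,1) = 0.000000; V(4,2) = 0.000000; V(4,3) = 0.000000; V(4,4) = 0.000000
Backward induction: V(k, i) = exp(-r*dt) * [p * V(k+1, i) + (1-p) * V(k+1, i+1)].
  V(3,0) = exp(-r*dt) * [p*0.066108 + (1-p)*0.000000] = 0.033524
  V(3,1) = exp(-r*dt) * [p*0.000000 + (1-p)*0.000000] = 0.000000
  V(3,2) = exp(-r*dt) * [p*0.000000 + (1-p)*0.000000] = 0.000000
  V(3,3) = exp(-r*dt) * [p*0.000000 + (1-p)*0.000000] = 0.000000
  V(2,0) = exp(-r*dt) * [p*0.033524 + (1-p)*0.000000] = 0.017001
  V(2,1) = exp(-r*dt) * [p*0.000000 + (1-p)*0.000000] = 0.000000
  V(2,2) = exp(-r*dt) * [p*0.000000 + (1-p)*0.000000] = 0.000000
  V(1,0) = exp(-r*dt) * [p*0.017001 + (1-p)*0.000000] = 0.008621
  V(1,1) = exp(-r*dt) * [p*0.000000 + (1-p)*0.000000] = 0.000000
  V(0,0) = exp(-r*dt) * [p*0.008621 + (1-p)*0.000000] = 0.004372


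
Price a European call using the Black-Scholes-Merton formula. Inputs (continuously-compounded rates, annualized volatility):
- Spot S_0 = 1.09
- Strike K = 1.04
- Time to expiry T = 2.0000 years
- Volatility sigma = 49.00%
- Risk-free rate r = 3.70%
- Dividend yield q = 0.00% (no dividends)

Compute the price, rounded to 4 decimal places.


d1 = (ln(S/K) + (r - q + 0.5*sigma^2) * T) / (sigma * sqrt(T)) = 0.52103233
d2 = d1 - sigma * sqrt(T) = -0.17193232
exp(-rT) = 0.92867169; exp(-qT) = 1.00000000
C = S_0 * exp(-qT) * N(d1) - K * exp(-rT) * N(d2)
N(d1) = 0.69882787; N(d2) = 0.43174537
C = 1.0900 * 1.00000000 * 0.69882787 - 1.0400 * 0.92867169 * 0.43174537 = 0.3447

Answer: Price = 0.3447


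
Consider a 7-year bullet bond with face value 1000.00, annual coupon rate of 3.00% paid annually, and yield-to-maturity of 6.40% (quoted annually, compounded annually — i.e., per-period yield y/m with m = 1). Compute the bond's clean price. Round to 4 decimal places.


Answer: Price = 812.8681

Derivation:
Coupon per period c = face * coupon_rate / m = 30.000000
Periods per year m = 1; per-period yield y/m = 0.064000
Number of cashflows N = 7
Cashflows (t years, CF_t, discount factor 1/(1+y/m)^(m*t), PV):
  t = 1.0000: CF_t = 30.000000, DF = 0.939850, PV = 28.195489
  t = 2.0000: CF_t = 30.000000, DF = 0.883317, PV = 26.499519
  t = 3.0000: CF_t = 30.000000, DF = 0.830185, PV = 24.905563
  t = 4.0000: CF_t = 30.000000, DF = 0.780249, PV = 23.407484
  t = 5.0000: CF_t = 30.000000, DF = 0.733317, PV = 21.999515
  t = 6.0000: CF_t = 30.000000, DF = 0.689208, PV = 20.676236
  t = 7.0000: CF_t = 1030.000000, DF = 0.647752, PV = 667.184317
Price P = sum_t PV_t = 812.868125


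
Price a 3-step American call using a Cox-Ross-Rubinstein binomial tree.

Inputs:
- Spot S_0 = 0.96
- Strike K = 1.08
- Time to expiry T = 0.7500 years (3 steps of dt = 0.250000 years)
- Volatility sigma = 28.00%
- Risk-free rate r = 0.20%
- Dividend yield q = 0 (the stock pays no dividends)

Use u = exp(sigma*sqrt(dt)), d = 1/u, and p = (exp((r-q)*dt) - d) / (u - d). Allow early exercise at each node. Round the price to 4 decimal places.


dt = T/N = 0.250000
u = exp(sigma*sqrt(dt)) = 1.150274; d = 1/u = 0.869358
p = (exp((r-q)*dt) - d) / (u - d) = 0.466837
Discount per step: exp(-r*dt) = 0.999500
Stock lattice S(k, i) with i counting down-moves:
  k=0: S(0,0) = 0.9600
  k=1: S(1,0) = 1.1043; S(1,1) = 0.8346
  k=2: S(2,0) = 1.2702; S(2,1) = 0.9600; S(2,2) = 0.7256
  k=3: S(3,0) = 1.4611; S(3,1) = 1.1043; S(3,2) = 0.8346; S(3,3) = 0.6308
Terminal payoffs V(N, i) = max(S_T - K, 0):
  V(3,0) = 0.381083; V(3,1) = 0.024263; V(3,2) = 0.000000; V(3,3) = 0.000000
Backward induction: V(k, i) = exp(-r*dt) * [p * V(k+1, i) + (1-p) * V(k+1, i+1)]; then take max(V_cont, immediate exercise) for American.
  V(2,0) = exp(-r*dt) * [p*0.381083 + (1-p)*0.024263] = 0.190744; exercise = 0.190205; V(2,0) = max -> 0.190744
  V(2,1) = exp(-r*dt) * [p*0.024263 + (1-p)*0.000000] = 0.011321; exercise = 0.000000; V(2,1) = max -> 0.011321
  V(2,2) = exp(-r*dt) * [p*0.000000 + (1-p)*0.000000] = 0.000000; exercise = 0.000000; V(2,2) = max -> 0.000000
  V(1,0) = exp(-r*dt) * [p*0.190744 + (1-p)*0.011321] = 0.095035; exercise = 0.024263; V(1,0) = max -> 0.095035
  V(1,1) = exp(-r*dt) * [p*0.011321 + (1-p)*0.000000] = 0.005282; exercise = 0.000000; V(1,1) = max -> 0.005282
  V(0,0) = exp(-r*dt) * [p*0.095035 + (1-p)*0.005282] = 0.047159; exercise = 0.000000; V(0,0) = max -> 0.047159

Answer: Price = V(0,0) = 0.0472


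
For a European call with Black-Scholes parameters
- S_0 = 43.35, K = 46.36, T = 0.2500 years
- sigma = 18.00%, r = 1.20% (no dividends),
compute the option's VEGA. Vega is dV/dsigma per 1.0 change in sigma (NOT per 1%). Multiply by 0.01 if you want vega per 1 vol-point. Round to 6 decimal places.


Answer: Vega = 6.919915

Derivation:
d1 = -0.6675590583; d2 = -0.7575590583
phi(d1) = 0.3192578864; exp(-qT) = 1.0000000000; exp(-rT) = 0.9970044955
Vega = S * exp(-qT) * phi(d1) * sqrt(T) = 43.3500 * 1.0000000000 * 0.3192578864 * 0.5000000000 = 6.919915


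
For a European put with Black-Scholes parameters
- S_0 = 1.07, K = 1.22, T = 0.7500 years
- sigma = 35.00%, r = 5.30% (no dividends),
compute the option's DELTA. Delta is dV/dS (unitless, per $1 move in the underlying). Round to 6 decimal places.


Answer: Delta = -0.559668

Derivation:
d1 = -0.1501266099; d2 = -0.4532355012
phi(d1) = 0.3944718361; exp(-qT) = 1.0000000000; exp(-rT) = 0.9610296665
N(-d1) = 0.5596676369
Delta = -exp(-qT) * N(-d1) = -1.0000000000 * 0.5596676369 = -0.559668


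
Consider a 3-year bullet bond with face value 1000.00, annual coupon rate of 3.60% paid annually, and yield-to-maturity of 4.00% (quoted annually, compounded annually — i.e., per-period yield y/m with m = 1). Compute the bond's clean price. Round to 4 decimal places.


Answer: Price = 988.8996

Derivation:
Coupon per period c = face * coupon_rate / m = 36.000000
Periods per year m = 1; per-period yield y/m = 0.040000
Number of cashflows N = 3
Cashflows (t years, CF_t, discount factor 1/(1+y/m)^(m*t), PV):
  t = 1.0000: CF_t = 36.000000, DF = 0.961538, PV = 34.615385
  t = 2.0000: CF_t = 36.000000, DF = 0.924556, PV = 33.284024
  t = 3.0000: CF_t = 1036.000000, DF = 0.888996, PV = 921.000228
Price P = sum_t PV_t = 988.899636


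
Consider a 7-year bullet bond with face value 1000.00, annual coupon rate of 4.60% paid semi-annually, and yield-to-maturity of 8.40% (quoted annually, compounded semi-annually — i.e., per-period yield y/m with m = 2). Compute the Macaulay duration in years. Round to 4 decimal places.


Coupon per period c = face * coupon_rate / m = 23.000000
Periods per year m = 2; per-period yield y/m = 0.042000
Number of cashflows N = 14
Cashflows (t years, CF_t, discount factor 1/(1+y/m)^(m*t), PV):
  t = 0.5000: CF_t = 23.000000, DF = 0.959693, PV = 22.072937
  t = 1.0000: CF_t = 23.000000, DF = 0.921010, PV = 21.183241
  t = 1.5000: CF_t = 23.000000, DF = 0.883887, PV = 20.329406
  t = 2.0000: CF_t = 23.000000, DF = 0.848260, PV = 19.509986
  t = 2.5000: CF_t = 23.000000, DF = 0.814069, PV = 18.723595
  t = 3.0000: CF_t = 23.000000, DF = 0.781257, PV = 17.968901
  t = 3.5000: CF_t = 23.000000, DF = 0.749766, PV = 17.244627
  t = 4.0000: CF_t = 23.000000, DF = 0.719545, PV = 16.549546
  t = 4.5000: CF_t = 23.000000, DF = 0.690543, PV = 15.882482
  t = 5.0000: CF_t = 23.000000, DF = 0.662709, PV = 15.242305
  t = 5.5000: CF_t = 23.000000, DF = 0.635997, PV = 14.627932
  t = 6.0000: CF_t = 23.000000, DF = 0.610362, PV = 14.038322
  t = 6.5000: CF_t = 23.000000, DF = 0.585760, PV = 13.472478
  t = 7.0000: CF_t = 1023.000000, DF = 0.562150, PV = 575.079079
Price P = sum_t PV_t = 801.924836
Macaulay numerator sum_t t * PV_t:
  t * PV_t at t = 0.5000: 11.036468
  t * PV_t at t = 1.0000: 21.183241
  t * PV_t at t = 1.5000: 30.494108
  t * PV_t at t = 2.0000: 39.019972
  t * PV_t at t = 2.5000: 46.808988
  t * PV_t at t = 3.0000: 53.906704
  t * PV_t at t = 3.5000: 60.356194
  t * PV_t at t = 4.0000: 66.198184
  t * PV_t at t = 4.5000: 71.471168
  t * PV_t at t = 5.0000: 76.211525
  t * PV_t at t = 5.5000: 80.453625
  t * PV_t at t = 6.0000: 84.229934
  t * PV_t at t = 6.5000: 87.571108
  t * PV_t at t = 7.0000: 4025.553550
Macaulay duration D = (sum_t t * PV_t) / P = 4754.494769 / 801.924836 = 5.928853

Answer: Macaulay duration = 5.9289 years


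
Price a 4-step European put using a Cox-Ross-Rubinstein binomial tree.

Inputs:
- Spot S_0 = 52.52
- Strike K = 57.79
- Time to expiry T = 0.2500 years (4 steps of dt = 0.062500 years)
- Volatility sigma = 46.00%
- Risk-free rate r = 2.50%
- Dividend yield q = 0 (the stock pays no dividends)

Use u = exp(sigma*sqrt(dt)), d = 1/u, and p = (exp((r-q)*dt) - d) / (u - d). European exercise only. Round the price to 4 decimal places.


Answer: Price = V(0,0) = 8.1128

Derivation:
dt = T/N = 0.062500
u = exp(sigma*sqrt(dt)) = 1.121873; d = 1/u = 0.891366
p = (exp((r-q)*dt) - d) / (u - d) = 0.478065
Discount per step: exp(-r*dt) = 0.998439
Stock lattice S(k, i) with i counting down-moves:
  k=0: S(0,0) = 52.5200
  k=1: S(1,0) = 58.9208; S(1,1) = 46.8145
  k=2: S(2,0) = 66.1017; S(2,1) = 52.5200; S(2,2) = 41.7289
  k=3: S(3,0) = 74.1577; S(3,1) = 58.9208; S(3,2) = 46.8145; S(3,3) = 37.1957
  k=4: S(4,0) = 83.1956; S(4,1) = 66.1017; S(4,2) = 52.5200; S(4,3) = 41.7289; S(4,4) = 33.1550
Terminal payoffs V(N, i) = max(K - S_T, 0):
  V(4,0) = 0.000000; V(4,1) = 0.000000; V(4,2) = 5.270000; V(4,3) = 16.061095; V(4,4) = 24.634983
Backward induction: V(k, i) = exp(-r*dt) * [p * V(k+1, i) + (1-p) * V(k+1, i+1)].
  V(3,0) = exp(-r*dt) * [p*0.000000 + (1-p)*0.000000] = 0.000000
  V(3,1) = exp(-r*dt) * [p*0.000000 + (1-p)*5.270000] = 2.746301
  V(3,2) = exp(-r*dt) * [p*5.270000 + (1-p)*16.061095] = 10.885224
  V(3,3) = exp(-r*dt) * [p*16.061095 + (1-p)*24.634983] = 20.504041
  V(2,0) = exp(-r*dt) * [p*0.000000 + (1-p)*2.746301] = 1.431151
  V(2,1) = exp(-r*dt) * [p*2.746301 + (1-p)*10.885224] = 6.983366
  V(2,2) = exp(-r*dt) * [p*10.885224 + (1-p)*20.504041] = 15.880783
  V(1,0) = exp(-r*dt) * [p*1.431151 + (1-p)*6.983366] = 4.322285
  V(1,1) = exp(-r*dt) * [p*6.983366 + (1-p)*15.880783] = 11.609082
  V(0,0) = exp(-r*dt) * [p*4.322285 + (1-p)*11.609082] = 8.112830


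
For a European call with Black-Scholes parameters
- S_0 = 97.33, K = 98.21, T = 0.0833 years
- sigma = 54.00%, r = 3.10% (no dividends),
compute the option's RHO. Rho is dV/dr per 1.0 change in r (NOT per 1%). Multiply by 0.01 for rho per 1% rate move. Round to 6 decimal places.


Answer: Rho = 3.693077

Derivation:
d1 = 0.0367439115; d2 = -0.1191094811
phi(d1) = 0.3986730623; exp(-qT) = 1.0000000000; exp(-rT) = 0.9974210313
N(d2) = 0.4525943097
Rho = K*T*exp(-rT)*N(d2) = 98.2100 * 0.0833 * 0.9974210313 * 0.4525943097 = 3.693077


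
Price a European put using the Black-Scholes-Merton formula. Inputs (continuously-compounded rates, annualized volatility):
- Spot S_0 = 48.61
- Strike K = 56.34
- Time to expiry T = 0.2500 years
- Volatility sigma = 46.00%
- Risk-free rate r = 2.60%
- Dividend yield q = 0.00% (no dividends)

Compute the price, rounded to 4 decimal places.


d1 = (ln(S/K) + (r - q + 0.5*sigma^2) * T) / (sigma * sqrt(T)) = -0.49837170
d2 = d1 - sigma * sqrt(T) = -0.72837170
exp(-rT) = 0.99352108; exp(-qT) = 1.00000000
P = K * exp(-rT) * N(-d2) - S_0 * exp(-qT) * N(-d1)
N(-d1) = 0.69088896; N(-d2) = 0.76680696
P = 56.3400 * 0.99352108 * 0.76680696 - 48.6100 * 1.00000000 * 0.69088896 = 9.3379

Answer: Price = 9.3379


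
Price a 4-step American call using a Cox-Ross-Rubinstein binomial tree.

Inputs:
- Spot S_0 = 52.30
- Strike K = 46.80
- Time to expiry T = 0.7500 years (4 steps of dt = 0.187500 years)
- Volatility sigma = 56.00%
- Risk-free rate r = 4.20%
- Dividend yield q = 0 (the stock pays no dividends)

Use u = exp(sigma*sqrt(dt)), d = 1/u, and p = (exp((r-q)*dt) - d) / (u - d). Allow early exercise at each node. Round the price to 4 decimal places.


Answer: Price = V(0,0) = 13.3996

Derivation:
dt = T/N = 0.187500
u = exp(sigma*sqrt(dt)) = 1.274415; d = 1/u = 0.784674
p = (exp((r-q)*dt) - d) / (u - d) = 0.455817
Discount per step: exp(-r*dt) = 0.992156
Stock lattice S(k, i) with i counting down-moves:
  k=0: S(0,0) = 52.3000
  k=1: S(1,0) = 66.6519; S(1,1) = 41.0384
  k=2: S(2,0) = 84.9422; S(2,1) = 52.3000; S(2,2) = 32.2018
  k=3: S(3,0) = 108.2516; S(3,1) = 66.6519; S(3,2) = 41.0384; S(3,3) = 25.2679
  k=4: S(4,0) = 137.9574; S(4,1) = 84.9422; S(4,2) = 52.3000; S(4,3) = 32.2018; S(4,4) = 19.8271
Terminal payoffs V(N, i) = max(S_T - K, 0):
  V(4,0) = 91.157384; V(4,1) = 38.142164; V(4,2) = 5.500000; V(4,3) = 0.000000; V(4,4) = 0.000000
Backward induction: V(k, i) = exp(-r*dt) * [p * V(k+1, i) + (1-p) * V(k+1, i+1)]; then take max(V_cont, immediate exercise) for American.
  V(3,0) = exp(-r*dt) * [p*91.157384 + (1-p)*38.142164] = 61.818655; exercise = 61.451553; V(3,0) = max -> 61.818655
  V(3,1) = exp(-r*dt) * [p*38.142164 + (1-p)*5.500000] = 20.218998; exercise = 19.851895; V(3,1) = max -> 20.218998
  V(3,2) = exp(-r*dt) * [p*5.500000 + (1-p)*0.000000] = 2.487328; exercise = 0.000000; V(3,2) = max -> 2.487328
  V(3,3) = exp(-r*dt) * [p*0.000000 + (1-p)*0.000000] = 0.000000; exercise = 0.000000; V(3,3) = max -> 0.000000
  V(2,0) = exp(-r*dt) * [p*61.818655 + (1-p)*20.218998] = 38.873489; exercise = 38.142164; V(2,0) = max -> 38.873489
  V(2,1) = exp(-r*dt) * [p*20.218998 + (1-p)*2.487328] = 10.486814; exercise = 5.500000; V(2,1) = max -> 10.486814
  V(2,2) = exp(-r*dt) * [p*2.487328 + (1-p)*0.000000] = 1.124873; exercise = 0.000000; V(2,2) = max -> 1.124873
  V(1,0) = exp(-r*dt) * [p*38.873489 + (1-p)*10.486814] = 23.242187; exercise = 19.851895; V(1,0) = max -> 23.242187
  V(1,1) = exp(-r*dt) * [p*10.486814 + (1-p)*1.124873] = 5.349907; exercise = 0.000000; V(1,1) = max -> 5.349907
  V(0,0) = exp(-r*dt) * [p*23.242187 + (1-p)*5.349907] = 13.399573; exercise = 5.500000; V(0,0) = max -> 13.399573


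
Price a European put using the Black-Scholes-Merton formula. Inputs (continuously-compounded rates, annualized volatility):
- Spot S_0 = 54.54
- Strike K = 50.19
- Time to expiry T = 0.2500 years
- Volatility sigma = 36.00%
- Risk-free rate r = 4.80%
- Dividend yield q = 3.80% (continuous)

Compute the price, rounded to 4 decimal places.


Answer: Price = 1.9099

Derivation:
d1 = (ln(S/K) + (r - q + 0.5*sigma^2) * T) / (sigma * sqrt(T)) = 0.56565874
d2 = d1 - sigma * sqrt(T) = 0.38565874
exp(-rT) = 0.98807171; exp(-qT) = 0.99054498
P = K * exp(-rT) * N(-d2) - S_0 * exp(-qT) * N(-d1)
N(-d1) = 0.28581289; N(-d2) = 0.34987471
P = 50.1900 * 0.98807171 * 0.34987471 - 54.5400 * 0.99054498 * 0.28581289 = 1.9099


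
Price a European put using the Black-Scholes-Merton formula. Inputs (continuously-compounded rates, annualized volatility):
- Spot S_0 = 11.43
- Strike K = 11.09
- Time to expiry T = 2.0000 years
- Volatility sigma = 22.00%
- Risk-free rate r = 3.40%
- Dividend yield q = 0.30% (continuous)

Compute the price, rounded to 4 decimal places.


Answer: Price = 0.9004

Derivation:
d1 = (ln(S/K) + (r - q + 0.5*sigma^2) * T) / (sigma * sqrt(T)) = 0.45189805
d2 = d1 - sigma * sqrt(T) = 0.14077106
exp(-rT) = 0.93426047; exp(-qT) = 0.99401796
P = K * exp(-rT) * N(-d2) - S_0 * exp(-qT) * N(-d1)
N(-d1) = 0.32567122; N(-d2) = 0.44402540
P = 11.0900 * 0.93426047 * 0.44402540 - 11.4300 * 0.99401796 * 0.32567122 = 0.9004


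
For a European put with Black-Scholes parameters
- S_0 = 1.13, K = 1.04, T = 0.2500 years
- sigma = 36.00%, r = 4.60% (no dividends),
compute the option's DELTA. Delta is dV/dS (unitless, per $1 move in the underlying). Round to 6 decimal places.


d1 = 0.6149828865; d2 = 0.4349828865
phi(d1) = 0.3302053621; exp(-qT) = 1.0000000000; exp(-rT) = 0.9885658722
N(-d1) = 0.2692830112
Delta = -exp(-qT) * N(-d1) = -1.0000000000 * 0.2692830112 = -0.269283

Answer: Delta = -0.269283


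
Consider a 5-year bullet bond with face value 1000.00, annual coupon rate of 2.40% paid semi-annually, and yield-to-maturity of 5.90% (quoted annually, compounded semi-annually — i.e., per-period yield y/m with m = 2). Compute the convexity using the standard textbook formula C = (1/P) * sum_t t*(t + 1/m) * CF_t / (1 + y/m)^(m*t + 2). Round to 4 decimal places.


Answer: Convexity = 23.9866

Derivation:
Coupon per period c = face * coupon_rate / m = 12.000000
Periods per year m = 2; per-period yield y/m = 0.029500
Number of cashflows N = 10
Cashflows (t years, CF_t, discount factor 1/(1+y/m)^(m*t), PV):
  t = 0.5000: CF_t = 12.000000, DF = 0.971345, PV = 11.656144
  t = 1.0000: CF_t = 12.000000, DF = 0.943512, PV = 11.322141
  t = 1.5000: CF_t = 12.000000, DF = 0.916476, PV = 10.997708
  t = 2.0000: CF_t = 12.000000, DF = 0.890214, PV = 10.682572
  t = 2.5000: CF_t = 12.000000, DF = 0.864706, PV = 10.376467
  t = 3.0000: CF_t = 12.000000, DF = 0.839928, PV = 10.079132
  t = 3.5000: CF_t = 12.000000, DF = 0.815860, PV = 9.790318
  t = 4.0000: CF_t = 12.000000, DF = 0.792482, PV = 9.509779
  t = 4.5000: CF_t = 12.000000, DF = 0.769773, PV = 9.237280
  t = 5.0000: CF_t = 1012.000000, DF = 0.747716, PV = 756.688272
Price P = sum_t PV_t = 850.339813
Convexity numerator sum_t t*(t + 1/m) * CF_t / (1+y/m)^(m*t + 2):
  t = 0.5000: term = 5.498854
  t = 1.0000: term = 16.023859
  t = 1.5000: term = 31.129400
  t = 2.0000: term = 50.395661
  t = 2.5000: term = 73.427383
  t = 3.0000: term = 99.852683
  t = 3.5000: term = 129.321914
  t = 4.0000: term = 161.506588
  t = 4.5000: term = 196.098334
  t = 5.0000: term = 19633.466913
Convexity = (1/P) * sum = 20396.721588 / 850.339813 = 23.986554


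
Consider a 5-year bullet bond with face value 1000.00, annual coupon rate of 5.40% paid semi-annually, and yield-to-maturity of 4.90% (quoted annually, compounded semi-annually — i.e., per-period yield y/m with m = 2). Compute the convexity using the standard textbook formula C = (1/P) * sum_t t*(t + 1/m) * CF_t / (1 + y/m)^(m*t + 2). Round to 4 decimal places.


Answer: Convexity = 22.4247

Derivation:
Coupon per period c = face * coupon_rate / m = 27.000000
Periods per year m = 2; per-period yield y/m = 0.024500
Number of cashflows N = 10
Cashflows (t years, CF_t, discount factor 1/(1+y/m)^(m*t), PV):
  t = 0.5000: CF_t = 27.000000, DF = 0.976086, PV = 26.354319
  t = 1.0000: CF_t = 27.000000, DF = 0.952744, PV = 25.724079
  t = 1.5000: CF_t = 27.000000, DF = 0.929960, PV = 25.108911
  t = 2.0000: CF_t = 27.000000, DF = 0.907721, PV = 24.508454
  t = 2.5000: CF_t = 27.000000, DF = 0.886013, PV = 23.922356
  t = 3.0000: CF_t = 27.000000, DF = 0.864825, PV = 23.350274
  t = 3.5000: CF_t = 27.000000, DF = 0.844143, PV = 22.791873
  t = 4.0000: CF_t = 27.000000, DF = 0.823957, PV = 22.246826
  t = 4.5000: CF_t = 27.000000, DF = 0.804252, PV = 21.714813
  t = 5.0000: CF_t = 1027.000000, DF = 0.785019, PV = 806.214892
Price P = sum_t PV_t = 1021.936799
Convexity numerator sum_t t*(t + 1/m) * CF_t / (1+y/m)^(m*t + 2):
  t = 0.5000: term = 12.554455
  t = 1.0000: term = 36.762681
  t = 1.5000: term = 71.767068
  t = 2.0000: term = 116.751372
  t = 2.5000: term = 170.939051
  t = 3.0000: term = 233.591675
  t = 3.5000: term = 304.007386
  t = 4.0000: term = 381.519414
  t = 4.5000: term = 465.494648
  t = 5.0000: term = 21123.193848
Convexity = (1/P) * sum = 22916.581598 / 1021.936799 = 22.424656


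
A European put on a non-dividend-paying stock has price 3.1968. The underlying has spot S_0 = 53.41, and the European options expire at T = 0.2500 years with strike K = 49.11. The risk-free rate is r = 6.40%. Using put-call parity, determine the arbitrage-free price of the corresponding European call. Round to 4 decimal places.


Put-call parity: C - P = S_0 * exp(-qT) - K * exp(-rT).
S_0 * exp(-qT) = 53.4100 * 1.00000000 = 53.41000000
K * exp(-rT) = 49.1100 * 0.98412732 = 48.33049269
C = P + S*exp(-qT) - K*exp(-rT)
C = 3.1968 + 53.41000000 - 48.33049269 = 8.2763

Answer: Call price = 8.2763


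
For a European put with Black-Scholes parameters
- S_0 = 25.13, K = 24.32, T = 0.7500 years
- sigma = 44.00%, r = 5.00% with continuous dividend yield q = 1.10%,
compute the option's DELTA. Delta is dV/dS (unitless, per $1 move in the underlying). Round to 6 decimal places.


d1 = 0.3532682809; d2 = -0.0277828968
phi(d1) = 0.3748093537; exp(-qT) = 0.9917839379; exp(-rT) = 0.9631944177
N(-d1) = 0.3619436613
Delta = -exp(-qT) * N(-d1) = -0.9917839379 * 0.3619436613 = -0.358970

Answer: Delta = -0.358970


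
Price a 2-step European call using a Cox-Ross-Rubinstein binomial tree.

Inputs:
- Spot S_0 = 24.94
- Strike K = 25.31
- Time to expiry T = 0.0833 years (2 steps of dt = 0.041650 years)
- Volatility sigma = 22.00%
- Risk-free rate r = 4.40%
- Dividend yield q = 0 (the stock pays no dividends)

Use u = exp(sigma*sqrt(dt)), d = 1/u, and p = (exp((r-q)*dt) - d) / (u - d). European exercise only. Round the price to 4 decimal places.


dt = T/N = 0.041650
u = exp(sigma*sqrt(dt)) = 1.045922; d = 1/u = 0.956095
p = (exp((r-q)*dt) - d) / (u - d) = 0.509197
Discount per step: exp(-r*dt) = 0.998169
Stock lattice S(k, i) with i counting down-moves:
  k=0: S(0,0) = 24.9400
  k=1: S(1,0) = 26.0853; S(1,1) = 23.8450
  k=2: S(2,0) = 27.2832; S(2,1) = 24.9400; S(2,2) = 22.7981
Terminal payoffs V(N, i) = max(S_T - K, 0):
  V(2,0) = 1.973158; V(2,1) = 0.000000; V(2,2) = 0.000000
Backward induction: V(k, i) = exp(-r*dt) * [p * V(k+1, i) + (1-p) * V(k+1, i+1)].
  V(1,0) = exp(-r*dt) * [p*1.973158 + (1-p)*0.000000] = 1.002888
  V(1,1) = exp(-r*dt) * [p*0.000000 + (1-p)*0.000000] = 0.000000
  V(0,0) = exp(-r*dt) * [p*1.002888 + (1-p)*0.000000] = 0.509733

Answer: Price = V(0,0) = 0.5097


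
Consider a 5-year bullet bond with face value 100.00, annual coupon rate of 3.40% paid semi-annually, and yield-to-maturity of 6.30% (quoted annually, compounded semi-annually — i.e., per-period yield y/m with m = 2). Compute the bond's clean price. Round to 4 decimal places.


Coupon per period c = face * coupon_rate / m = 1.700000
Periods per year m = 2; per-period yield y/m = 0.031500
Number of cashflows N = 10
Cashflows (t years, CF_t, discount factor 1/(1+y/m)^(m*t), PV):
  t = 0.5000: CF_t = 1.700000, DF = 0.969462, PV = 1.648085
  t = 1.0000: CF_t = 1.700000, DF = 0.939856, PV = 1.597756
  t = 1.5000: CF_t = 1.700000, DF = 0.911155, PV = 1.548964
  t = 2.0000: CF_t = 1.700000, DF = 0.883330, PV = 1.501661
  t = 2.5000: CF_t = 1.700000, DF = 0.856355, PV = 1.455804
  t = 3.0000: CF_t = 1.700000, DF = 0.830204, PV = 1.411346
  t = 3.5000: CF_t = 1.700000, DF = 0.804851, PV = 1.368246
  t = 4.0000: CF_t = 1.700000, DF = 0.780272, PV = 1.326463
  t = 4.5000: CF_t = 1.700000, DF = 0.756444, PV = 1.285955
  t = 5.0000: CF_t = 101.700000, DF = 0.733344, PV = 74.581073
Price P = sum_t PV_t = 87.725354

Answer: Price = 87.7254
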